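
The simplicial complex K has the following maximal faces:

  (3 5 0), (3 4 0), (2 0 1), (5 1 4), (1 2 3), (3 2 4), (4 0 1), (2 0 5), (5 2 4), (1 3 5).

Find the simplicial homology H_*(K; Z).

H_0 ≅ Z,  H_1 ≅ Z/2,  H_2 = 0.

K has 6 vertices, 15 edges, 10 triangles.
rank ∂_0 = 0, rank ∂_1 = 5 ⇒ b_0 = 6 − 0 − 5 = 1; all invariant factors of ∂_1 are 1 so no torsion. So H_0 ≅ Z.
rank ∂_1 = 5, rank ∂_2 = 10 ⇒ b_1 = 15 − 5 − 10 = 0; ∂_2 has invariant factor(s) [2] giving torsion. So H_1 ≅ Z/2.
rank ∂_2 = 10, rank ∂_3 = 0 ⇒ b_2 = 10 − 10 − 0 = 0. So H_2 ≅ 0.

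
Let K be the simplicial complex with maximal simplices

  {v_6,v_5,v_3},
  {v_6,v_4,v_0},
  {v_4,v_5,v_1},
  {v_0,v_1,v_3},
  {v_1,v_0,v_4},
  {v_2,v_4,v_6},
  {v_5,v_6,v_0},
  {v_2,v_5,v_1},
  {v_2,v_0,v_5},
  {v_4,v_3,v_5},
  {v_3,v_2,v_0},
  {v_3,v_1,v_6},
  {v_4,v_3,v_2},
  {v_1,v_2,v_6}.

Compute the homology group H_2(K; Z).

H_2 = Z.

Fix the vertex order v_0 < v_1 < v_2 < v_3 < v_4 < v_5 < v_6 and write every simplex with vertices in increasing order. Then dim K = 2 and the simplices of K are:

  0-simplices (7): [v_0], [v_1], [v_2], [v_3], [v_4], [v_5], [v_6]
  1-simplices (21): (21 of them)
  2-simplices (14): (14 of them)

Hence C_0 ≅ Z^7, C_1 ≅ Z^21, C_2 ≅ Z^14.

∂_1: C_1 → C_0 is given by ∂[p,q] = [q] − [p]. For instance
  ∂[v_1,v_2] = [v_2] − [v_1].
The 7×21 boundary matrix has rank 6 and Smith normal form diag(1,1,1,1,1,1).

The boundary map ∂_2: C_2 → C_1 maps a triangle to the signed sum of its edges. For instance
  ∂[v_1,v_2,v_5] = [v_2,v_5] − [v_1,v_5] + [v_1,v_2],
  ∂[v_1,v_4,v_5] = [v_4,v_5] − [v_1,v_5] + [v_1,v_4].
This gives a 21×14 integer matrix of rank 13; reducing to Smith normal form yields diagonal entries (1,1,1,1,1,1,1,1,1,1,1,1,1).

Computing H_k = (kernel of ∂_k) / (image of ∂_{k+1}):

  H_2: rank ker ∂_2 − rank ∂_3 = (14 − 13) − 0 = 1, and there is no ∂_3, so H_2 ≅ Z.

(K is a triangulation of the torus T^2.)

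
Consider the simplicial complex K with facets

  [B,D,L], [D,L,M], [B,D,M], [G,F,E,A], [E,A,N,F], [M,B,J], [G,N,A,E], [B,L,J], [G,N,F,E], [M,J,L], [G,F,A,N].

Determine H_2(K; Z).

Order the vertices as A < B < D < E < F < G < J < L < M < N. Listing each simplex with vertices in this order, K has dimension 3 with simplices:

  0-simplices (10): A, B, D, E, F, G, J, L, M, N
  1-simplices (19): AE, AF, AG, AN, BD, BJ, BL, BM, DL, DM, EF, EG, EN, FG, FN, GN, JL, JM, LM
  2-simplices (16): AEF, AEG, AEN, AFG, AFN, AGN, BDL, BDM, BJL, BJM, DLM, EFG, EFN, EGN, FGN, JLM
  3-simplices (5): AEFG, AEFN, AEGN, AFGN, EFGN

giving chain groups C_0 ≅ Z^10, C_1 ≅ Z^19, C_2 ≅ Z^16, C_3 ≅ Z^5.

∂_1: C_1 → C_0 sends each edge [p,q] (with p < q) to q − p. For instance
  ∂DL = L − D.
This gives a 10×19 integer matrix of rank 8; reducing to Smith normal form yields diagonal entries (1,1,1,1,1,1,1,1).

The boundary map ∂_2: C_2 → C_1 acts by ∂[p,q,r] = [q,r] − [p,r] + [p,q]. For instance
  ∂AEN = EN − AN + AE,
  ∂AGN = GN − AN + AG.
As a 19×16 matrix over Z this has rank 11, with invariant factors (1,1,1,1,1,1,1,1,1,1,1).

∂_3: C_3 → C_2 sends each 3-simplex σ to the alternating sum Σ_i (−1)^i (σ with its i-th vertex removed). For instance
  ∂AEFN = EFN − AFN + AEN − AEF,
  ∂EFGN = FGN − EGN + EFN − EFG.
As a 16×5 matrix over Z this has rank 4, with invariant factors (1,1,1,1).

From H_k ≅ ker(∂_k) / im(∂_{k+1}) we obtain:

  H_2: rank ker ∂_2 − rank ∂_3 = (16 − 11) − 4 = 1, and the invariant factors of ∂_3 are all 1, so H_2 ≅ Z.

H_2 ≅ Z.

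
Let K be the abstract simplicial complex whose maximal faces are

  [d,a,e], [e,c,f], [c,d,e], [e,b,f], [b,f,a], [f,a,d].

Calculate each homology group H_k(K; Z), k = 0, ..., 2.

H_0 ≅ Z,  H_1 ≅ Z,  H_2 = 0.

Take the total order a < b < c < d < e < f on the vertex set. Then K (dimension 2) consists of the simplices:

  0-simplices (6): a, b, c, d, e, f
  1-simplices (12): ab, ad, ae, af, be, bf, cd, ce, cf, de, df, ef
  2-simplices (6): abf, ade, adf, bef, cde, cef

giving chain groups C_0 ≅ Z^6, C_1 ≅ Z^12, C_2 ≅ Z^6.

∂_1: C_1 → C_0 sends each edge [p,q] (with p < q) to q − p.
The 6×12 boundary matrix has rank 5 and Smith normal form diag(1,1,1,1,1).

∂_2: C_2 → C_1 acts by ∂[p,q,r] = [q,r] − [p,r] + [p,q]. For instance
  ∂adf = df − af + ad,
  ∂abf = bf − af + ab.
The resulting 12×6 matrix has rank 6, and its Smith normal form has invariant factors (1,1,1,1,1,1).

Computing H_k = (kernel of ∂_k) / (image of ∂_{k+1}):

  H_0: rank C_0 − rank ∂_1 = 6 − 5 = 1, and the invariant factors of ∂_1 are all 1, so H_0 ≅ Z.
  H_1: rank ker ∂_1 − rank ∂_2 = (12 − 5) − 6 = 1, and the invariant factors of ∂_2 are all 1, so H_1 ≅ Z.
  H_2: rank ker ∂_2 − rank ∂_3 = (6 − 6) − 0 = 0, and there is no ∂_3, so H_2 ≅ 0.

As a check, the Euler characteristic is 6 − 12 + 6 = 0, which agrees with 1 − 1 + 0 = 0.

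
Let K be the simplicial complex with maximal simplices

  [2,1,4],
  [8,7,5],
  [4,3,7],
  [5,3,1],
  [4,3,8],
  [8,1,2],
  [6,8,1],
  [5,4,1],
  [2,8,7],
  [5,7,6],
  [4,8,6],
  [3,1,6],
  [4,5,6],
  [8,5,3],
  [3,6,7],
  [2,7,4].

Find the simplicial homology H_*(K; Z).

H_0 = Z,  H_1 = Z^2,  H_2 = Z.

Order the vertices as 1 < 2 < 3 < 4 < 5 < 6 < 7 < 8. Listing each simplex with vertices in this order, K has dimension 2 with simplices:

  0-simplices (8): [1], [2], [3], [4], [5], [6], [7], [8]
  1-simplices (24): (24 of them)
  2-simplices (16): [1,2,4], [1,2,8], [1,3,5], [1,3,6], [1,4,5], [1,6,8], [2,4,7], [2,7,8], [3,4,7], [3,4,8], [3,5,8], [3,6,7], [4,5,6], [4,6,8], [5,6,7], [5,7,8]

so the chain groups are C_0 ≅ Z^8, C_1 ≅ Z^24, C_2 ≅ Z^16.

∂_1: C_1 → C_0 sends each edge [p,q] (with p < q) to q − p. For instance
  ∂[3,7] = [7] − [3].
This gives a 8×24 integer matrix of rank 7; reducing to Smith normal form yields diagonal entries (1,1,1,1,1,1,1).

The boundary map ∂_2: C_2 → C_1 sends each 2-simplex [p,q,r] to [q,r] − [p,r] + [p,q]. For instance
  ∂[5,7,8] = [7,8] − [5,8] + [5,7],
  ∂[1,2,8] = [2,8] − [1,8] + [1,2].
This gives a 24×16 integer matrix of rank 15; reducing to Smith normal form yields diagonal entries (1,1,1,1,1,1,1,1,1,1,1,1,1,1,1).

Computing H_k = (kernel of ∂_k) / (image of ∂_{k+1}):

  H_0: rank C_0 − rank ∂_1 = 8 − 7 = 1, and the invariant factors of ∂_1 are all 1, so H_0 ≅ Z.
  H_1: rank ker ∂_1 − rank ∂_2 = (24 − 7) − 15 = 2, and the invariant factors of ∂_2 are all 1, so H_1 ≅ Z^2.
  H_2: rank ker ∂_2 − rank ∂_3 = (16 − 15) − 0 = 1, and there is no ∂_3, so H_2 ≅ Z.

As a check, the Euler characteristic is 8 − 24 + 16 = 0, which agrees with 1 − 2 + 1 = 0.
(K is a triangulation of the torus T^2.)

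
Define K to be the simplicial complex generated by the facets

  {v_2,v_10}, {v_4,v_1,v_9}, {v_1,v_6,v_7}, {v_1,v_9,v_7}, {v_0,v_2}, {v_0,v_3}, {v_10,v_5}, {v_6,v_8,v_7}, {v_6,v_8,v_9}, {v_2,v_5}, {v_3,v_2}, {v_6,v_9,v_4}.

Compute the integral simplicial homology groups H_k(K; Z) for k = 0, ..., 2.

H_0 = Z^2,  H_1 = Z^3,  H_2 = 0.

K has 11 vertices, 18 edges, 6 triangles.
rank ∂_0 = 0, rank ∂_1 = 9 ⇒ b_0 = 11 − 0 − 9 = 2; all invariant factors of ∂_1 are 1 so no torsion. So H_0 ≅ Z^2.
rank ∂_1 = 9, rank ∂_2 = 6 ⇒ b_1 = 18 − 9 − 6 = 3; all invariant factors of ∂_2 are 1 so no torsion. So H_1 ≅ Z^3.
rank ∂_2 = 6, rank ∂_3 = 0 ⇒ b_2 = 6 − 6 − 0 = 0. So H_2 ≅ 0.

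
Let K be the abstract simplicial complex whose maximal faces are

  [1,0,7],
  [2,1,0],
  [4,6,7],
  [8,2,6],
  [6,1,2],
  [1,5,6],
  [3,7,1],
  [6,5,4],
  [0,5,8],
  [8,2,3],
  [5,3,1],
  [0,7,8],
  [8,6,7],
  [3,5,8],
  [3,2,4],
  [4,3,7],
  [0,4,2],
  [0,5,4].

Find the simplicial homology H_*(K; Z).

K has 9 vertices, 27 edges, 18 triangles.
rank ∂_0 = 0, rank ∂_1 = 8 ⇒ b_0 = 9 − 0 − 8 = 1; all invariant factors of ∂_1 are 1 so no torsion. So H_0 = Z.
rank ∂_1 = 8, rank ∂_2 = 17 ⇒ b_1 = 27 − 8 − 17 = 2; all invariant factors of ∂_2 are 1 so no torsion. So H_1 = Z^2.
rank ∂_2 = 17, rank ∂_3 = 0 ⇒ b_2 = 18 − 17 − 0 = 1. So H_2 = Z.

H_0 ≅ Z,  H_1 ≅ Z^2,  H_2 ≅ Z.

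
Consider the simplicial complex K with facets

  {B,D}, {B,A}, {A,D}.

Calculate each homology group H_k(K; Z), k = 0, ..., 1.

H_0 = Z,  H_1 = Z.

We work with the vertex ordering A < B < D. The simplices of K, each written with vertices in increasing order, are:

  0-simplices (3): A, B, D
  1-simplices (3): AB, AD, BD

so the chain groups are C_0 ≅ Z^3, C_1 ≅ Z^3.

The boundary map ∂_1: C_1 → C_0 maps an edge to its endpoints' difference, ∂[p,q] = q − p.
As a 3×3 matrix over Z this has rank 2, with invariant factors (1,1).

Reading off H_k = ker ∂_k / im ∂_{k+1}:

  H_0: rank C_0 − rank ∂_1 = 3 − 2 = 1, and the invariant factors of ∂_1 are all 1, so H_0 = Z.
  H_1: rank ker ∂_1 − rank ∂_2 = (3 − 2) − 0 = 1, and there is no ∂_2, so H_1 = Z.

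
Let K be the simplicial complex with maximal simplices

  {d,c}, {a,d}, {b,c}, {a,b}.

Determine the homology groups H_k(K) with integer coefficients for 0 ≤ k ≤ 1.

H_0 ≅ Z,  H_1 ≅ Z.

We work with the vertex ordering a < b < c < d. The simplices of K, each written with vertices in increasing order, are:

  0-simplices (4): a, b, c, d
  1-simplices (4): ab, ad, bc, cd

Hence C_0 ≅ Z^4, C_1 ≅ Z^4.

∂_1: C_1 → C_0 sends each edge [p,q] (with p < q) to q − p.
As a 4×4 matrix over Z this has rank 3, with invariant factors (1,1,1).

Computing H_k = (kernel of ∂_k) / (image of ∂_{k+1}):

  H_0: rank C_0 − rank ∂_1 = 4 − 3 = 1, and the invariant factors of ∂_1 are all 1, so H_0 = Z.
  H_1: rank ker ∂_1 − rank ∂_2 = (4 − 3) − 0 = 1, and there is no ∂_2, so H_1 = Z.

As a check, the Euler characteristic is 4 − 4 = 0, which agrees with 1 − 1 = 0.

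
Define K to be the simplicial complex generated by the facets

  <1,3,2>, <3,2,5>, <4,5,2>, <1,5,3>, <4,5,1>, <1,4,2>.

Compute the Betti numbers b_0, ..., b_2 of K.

Order the vertices as 1 < 2 < 3 < 4 < 5. Listing each simplex with vertices in this order, K has dimension 2 with simplices:

  0-simplices (5): [1], [2], [3], [4], [5]
  1-simplices (9): [1,2], [1,3], [1,4], [1,5], [2,3], [2,4], [2,5], [3,5], [4,5]
  2-simplices (6): [1,2,3], [1,2,4], [1,3,5], [1,4,5], [2,3,5], [2,4,5]

Hence C_0 ≅ Z^5, C_1 ≅ Z^9, C_2 ≅ Z^6.

∂_1: C_1 → C_0 sends each edge [p,q] (with p < q) to q − p. For instance
  ∂[3,5] = [5] − [3].
The resulting 5×9 matrix has rank 4, and its Smith normal form has invariant factors (1,1,1,1).

∂_2: C_2 → C_1 acts by ∂[p,q,r] = [q,r] − [p,r] + [p,q]. For instance
  ∂[1,2,3] = [2,3] − [1,3] + [1,2],
  ∂[1,2,4] = [2,4] − [1,4] + [1,2].
The resulting 9×6 matrix has rank 5, and its Smith normal form has invariant factors (1,1,1,1,1).

Computing H_k = (kernel of ∂_k) / (image of ∂_{k+1}):

  H_0: rank C_0 − rank ∂_1 = 5 − 4 = 1, and the invariant factors of ∂_1 are all 1, so H_0 = Z.
  H_1: rank ker ∂_1 − rank ∂_2 = (9 − 4) − 5 = 0, and the invariant factors of ∂_2 are all 1, so H_1 = 0.
  H_2: rank ker ∂_2 − rank ∂_3 = (6 − 5) − 0 = 1, and there is no ∂_3, so H_2 = Z.

Hence the Betti numbers are b_0 = 1, b_1 = 0, b_2 = 1.

b_0 = 1, b_1 = 0, b_2 = 1.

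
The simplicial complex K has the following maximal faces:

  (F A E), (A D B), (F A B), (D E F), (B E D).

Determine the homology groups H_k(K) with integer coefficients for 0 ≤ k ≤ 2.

H_0 = Z,  H_1 = Z,  H_2 = 0.

We work with the vertex ordering A < B < D < E < F. The simplices of K, each written with vertices in increasing order, are:

  0-simplices (5): A, B, D, E, F
  1-simplices (10): AB, AD, AE, AF, BD, BE, BF, DE, DF, EF
  2-simplices (5): ABD, ABF, AEF, BDE, DEF

Hence C_0 ≅ Z^5, C_1 ≅ Z^10, C_2 ≅ Z^5.

Boundary ∂_1: C_1 → C_0 maps an edge to its endpoints' difference, ∂[p,q] = q − p. For instance
  ∂DE = E − D.
The resulting 5×10 matrix has rank 4, and its Smith normal form has invariant factors (1,1,1,1).

The boundary map ∂_2: C_2 → C_1 acts by ∂[p,q,r] = [q,r] − [p,r] + [p,q]. For instance
  ∂DEF = EF − DF + DE,
  ∂BDE = DE − BE + BD.
The 10×5 boundary matrix has rank 5 and Smith normal form diag(1,1,1,1,1).

Reading off H_k = ker ∂_k / im ∂_{k+1}:

  H_0: rank C_0 − rank ∂_1 = 5 − 4 = 1, and the invariant factors of ∂_1 are all 1, so H_0 = Z.
  H_1: rank ker ∂_1 − rank ∂_2 = (10 − 4) − 5 = 1, and the invariant factors of ∂_2 are all 1, so H_1 = Z.
  H_2: rank ker ∂_2 − rank ∂_3 = (5 − 5) − 0 = 0, and there is no ∂_3, so H_2 = 0.

As a check, the Euler characteristic is 5 − 10 + 5 = 0, which agrees with 1 − 1 + 0 = 0.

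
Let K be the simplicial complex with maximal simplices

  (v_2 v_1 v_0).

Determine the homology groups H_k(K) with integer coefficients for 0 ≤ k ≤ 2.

Take the total order v_0 < v_1 < v_2 on the vertex set. Then K (dimension 2) consists of the simplices:

  0-simplices (3): [v_0], [v_1], [v_2]
  1-simplices (3): [v_0,v_1], [v_0,v_2], [v_1,v_2]
  2-simplices (1): [v_0,v_1,v_2]

so the chain groups are C_0 ≅ Z^3, C_1 ≅ Z^3, C_2 ≅ Z^1.

The boundary map ∂_1: C_1 → C_0 sends each edge [p,q] (with p < q) to q − p.
This gives a 3×3 integer matrix of rank 2; reducing to Smith normal form yields diagonal entries (1,1).

∂_2: C_2 → C_1 sends each 2-simplex [p,q,r] to [q,r] − [p,r] + [p,q]. For instance
  ∂[v_0,v_1,v_2] = [v_1,v_2] − [v_0,v_2] + [v_0,v_1].
The 3×1 boundary matrix has rank 1 and Smith normal form diag(1).

From H_k ≅ ker(∂_k) / im(∂_{k+1}) we obtain:

  H_0: rank C_0 − rank ∂_1 = 3 − 2 = 1, and the invariant factors of ∂_1 are all 1, so H_0 = Z.
  H_1: rank ker ∂_1 − rank ∂_2 = (3 − 2) − 1 = 0, and the invariant factors of ∂_2 are all 1, so H_1 = 0.
  H_2: rank ker ∂_2 − rank ∂_3 = (1 − 1) − 0 = 0, and there is no ∂_3, so H_2 = 0.

As a check, the Euler characteristic is 3 − 3 + 1 = 1, which agrees with 1 − 0 + 0 = 1.

H_0 = Z,  H_1 = 0,  H_2 = 0.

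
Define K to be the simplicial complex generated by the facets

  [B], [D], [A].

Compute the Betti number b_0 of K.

Take the total order A < B < D on the vertex set. Then K (dimension 0) consists of the simplices:

  0-simplices (3): A, B, D

so the chain groups are C_0 ≅ Z^3.

Computing H_k = (kernel of ∂_k) / (image of ∂_{k+1}):

  H_0: rank C_0 − rank ∂_1 = 3 − 0 = 3, and there is no ∂_1, so H_0 = Z^3.

Hence the Betti numbers are b_0 = 3.

b_0 = 3.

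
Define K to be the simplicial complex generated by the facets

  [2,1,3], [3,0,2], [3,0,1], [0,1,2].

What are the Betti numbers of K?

b_0 = 1, b_1 = 0, b_2 = 1.

Fix the vertex order 0 < 1 < 2 < 3 and write every simplex with vertices in increasing order. Then dim K = 2 and the simplices of K are:

  0-simplices (4): [0], [1], [2], [3]
  1-simplices (6): [0,1], [0,2], [0,3], [1,2], [1,3], [2,3]
  2-simplices (4): [0,1,2], [0,1,3], [0,2,3], [1,2,3]

giving chain groups C_0 ≅ Z^4, C_1 ≅ Z^6, C_2 ≅ Z^4.

The boundary map ∂_1: C_1 → C_0 maps an edge to its endpoints' difference, ∂[p,q] = q − p.
The 4×6 boundary matrix has rank 3 and Smith normal form diag(1,1,1).

The boundary map ∂_2: C_2 → C_1 acts by ∂[p,q,r] = [q,r] − [p,r] + [p,q]. For instance
  ∂[0,2,3] = [2,3] − [0,3] + [0,2],
  ∂[0,1,3] = [1,3] − [0,3] + [0,1].
The 6×4 boundary matrix has rank 3 and Smith normal form diag(1,1,1).

Now H_k = ker ∂_k / im ∂_{k+1}, so:

  H_0: rank C_0 − rank ∂_1 = 4 − 3 = 1, and the invariant factors of ∂_1 are all 1, so H_0 = Z.
  H_1: rank ker ∂_1 − rank ∂_2 = (6 − 3) − 3 = 0, and the invariant factors of ∂_2 are all 1, so H_1 = 0.
  H_2: rank ker ∂_2 − rank ∂_3 = (4 − 3) − 0 = 1, and there is no ∂_3, so H_2 = Z.

As a check, the Euler characteristic is 4 − 6 + 4 = 2, which agrees with 1 − 0 + 1 = 2.

Hence the Betti numbers are b_0 = 1, b_1 = 0, b_2 = 1.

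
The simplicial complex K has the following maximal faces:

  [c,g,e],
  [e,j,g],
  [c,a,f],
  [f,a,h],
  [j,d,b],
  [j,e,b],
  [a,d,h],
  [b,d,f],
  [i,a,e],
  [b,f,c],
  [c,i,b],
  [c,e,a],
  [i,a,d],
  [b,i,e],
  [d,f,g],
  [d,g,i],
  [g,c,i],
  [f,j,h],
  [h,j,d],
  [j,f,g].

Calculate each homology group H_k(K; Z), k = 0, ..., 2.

We work with the vertex ordering a < b < c < d < e < f < g < h < i < j. The simplices of K, each written with vertices in increasing order, are:

  0-simplices (10): a, b, c, d, e, f, g, h, i, j
  1-simplices (30): ac, ad, ae, af, ah, ai, bc, bd, be, bf, bi, bj, ce, cf, cg, ci, df, dg, dh, di, dj, eg, ei, ej, fg, fh, fj, gi, gj, hj
  2-simplices (20): ace, acf, adh, adi, aei, afh, bcf, bci, bdf, bdj, bei, bej, ceg, cgi, dfg, dgi, dhj, egj, fgj, fhj

Hence C_0 ≅ Z^10, C_1 ≅ Z^30, C_2 ≅ Z^20.

The boundary map ∂_1: C_1 → C_0 is given by ∂[p,q] = [q] − [p]. For instance
  ∂cf = f − c.
The 10×30 boundary matrix has rank 9 and Smith normal form diag(1,1,1,1,1,1,1,1,1).

The boundary map ∂_2: C_2 → C_1 acts by ∂[p,q,r] = [q,r] − [p,r] + [p,q]. For instance
  ∂adh = dh − ah + ad,
  ∂ace = ce − ae + ac.
The 30×20 boundary matrix has rank 20 and Smith normal form diag(1,1,1,1,1,1,1,1,1,1,1,1,1,1,1,1,1,1,1,2).

From H_k ≅ ker(∂_k) / im(∂_{k+1}) we obtain:

  H_0: rank C_0 − rank ∂_1 = 10 − 9 = 1, and the invariant factors of ∂_1 are all 1, so H_0 = Z.
  H_1: rank ker ∂_1 − rank ∂_2 = (30 − 9) − 20 = 1, and ∂_2 has invariant factor 2 > 1, so H_1 = Z ⊕ Z/2Z.
  H_2: rank ker ∂_2 − rank ∂_3 = (20 − 20) − 0 = 0, and there is no ∂_3, so H_2 = 0.

(K is a triangulation of the Klein bottle.)

H_0 = Z,  H_1 = Z ⊕ Z/2Z,  H_2 = 0.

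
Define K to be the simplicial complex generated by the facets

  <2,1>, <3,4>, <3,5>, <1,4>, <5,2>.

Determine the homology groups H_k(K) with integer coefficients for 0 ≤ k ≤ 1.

Fix the vertex order 1 < 2 < 3 < 4 < 5 and write every simplex with vertices in increasing order. Then dim K = 1 and the simplices of K are:

  0-simplices (5): [1], [2], [3], [4], [5]
  1-simplices (5): [1,2], [1,4], [2,5], [3,4], [3,5]

so the chain groups are C_0 ≅ Z^5, C_1 ≅ Z^5.

∂_1: C_1 → C_0 is given by ∂[p,q] = [q] − [p]. For instance
  ∂[1,2] = [2] − [1].
This gives a 5×5 integer matrix of rank 4; reducing to Smith normal form yields diagonal entries (1,1,1,1).

Reading off H_k = ker ∂_k / im ∂_{k+1}:

  H_0: rank C_0 − rank ∂_1 = 5 − 4 = 1, and the invariant factors of ∂_1 are all 1, so H_0 = Z.
  H_1: rank ker ∂_1 − rank ∂_2 = (5 − 4) − 0 = 1, and there is no ∂_2, so H_1 = Z.

As a check, the Euler characteristic is 5 − 5 = 0, which agrees with 1 − 1 = 0.

H_0 = Z,  H_1 = Z.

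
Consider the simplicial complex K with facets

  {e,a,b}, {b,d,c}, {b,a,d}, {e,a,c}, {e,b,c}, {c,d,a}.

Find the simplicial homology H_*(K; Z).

H_0 = Z,  H_1 = 0,  H_2 = Z.

We work with the vertex ordering a < b < c < d < e. The simplices of K, each written with vertices in increasing order, are:

  0-simplices (5): a, b, c, d, e
  1-simplices (9): ab, ac, ad, ae, bc, bd, be, cd, ce
  2-simplices (6): abd, abe, acd, ace, bcd, bce

so the chain groups are C_0 ≅ Z^5, C_1 ≅ Z^9, C_2 ≅ Z^6.

Boundary ∂_1: C_1 → C_0 maps an edge to its endpoints' difference, ∂[p,q] = q − p. For instance
  ∂bd = d − b.
The 5×9 boundary matrix has rank 4 and Smith normal form diag(1,1,1,1).

Boundary ∂_2: C_2 → C_1 sends each 2-simplex [p,q,r] to [q,r] − [p,r] + [p,q]. For instance
  ∂ace = ce − ae + ac,
  ∂bcd = cd − bd + bc.
As a 9×6 matrix over Z this has rank 5, with invariant factors (1,1,1,1,1).

From H_k ≅ ker(∂_k) / im(∂_{k+1}) we obtain:

  H_0: rank C_0 − rank ∂_1 = 5 − 4 = 1, and the invariant factors of ∂_1 are all 1, so H_0 ≅ Z.
  H_1: rank ker ∂_1 − rank ∂_2 = (9 − 4) − 5 = 0, and the invariant factors of ∂_2 are all 1, so H_1 ≅ 0.
  H_2: rank ker ∂_2 − rank ∂_3 = (6 − 5) − 0 = 1, and there is no ∂_3, so H_2 ≅ Z.

As a check, the Euler characteristic is 5 − 9 + 6 = 2, which agrees with 1 − 0 + 1 = 2.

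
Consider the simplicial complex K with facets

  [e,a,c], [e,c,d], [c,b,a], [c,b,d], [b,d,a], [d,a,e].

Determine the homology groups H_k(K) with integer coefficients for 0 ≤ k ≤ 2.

Order the vertices as a < b < c < d < e. Listing each simplex with vertices in this order, K has dimension 2 with simplices:

  0-simplices (5): a, b, c, d, e
  1-simplices (9): ab, ac, ad, ae, bc, bd, cd, ce, de
  2-simplices (6): abc, abd, ace, ade, bcd, cde

Hence C_0 ≅ Z^5, C_1 ≅ Z^9, C_2 ≅ Z^6.

The boundary map ∂_1: C_1 → C_0 sends each edge [p,q] (with p < q) to q − p.
The 5×9 boundary matrix has rank 4 and Smith normal form diag(1,1,1,1).

∂_2: C_2 → C_1 sends each 2-simplex [p,q,r] to [q,r] − [p,r] + [p,q]. For instance
  ∂abc = bc − ac + ab,
  ∂cde = de − ce + cd.
This gives a 9×6 integer matrix of rank 5; reducing to Smith normal form yields diagonal entries (1,1,1,1,1).

From H_k ≅ ker(∂_k) / im(∂_{k+1}) we obtain:

  H_0: rank C_0 − rank ∂_1 = 5 − 4 = 1, and the invariant factors of ∂_1 are all 1, so H_0 ≅ Z.
  H_1: rank ker ∂_1 − rank ∂_2 = (9 − 4) − 5 = 0, and the invariant factors of ∂_2 are all 1, so H_1 ≅ 0.
  H_2: rank ker ∂_2 − rank ∂_3 = (6 − 5) − 0 = 1, and there is no ∂_3, so H_2 ≅ Z.

H_0 = Z,  H_1 = 0,  H_2 = Z.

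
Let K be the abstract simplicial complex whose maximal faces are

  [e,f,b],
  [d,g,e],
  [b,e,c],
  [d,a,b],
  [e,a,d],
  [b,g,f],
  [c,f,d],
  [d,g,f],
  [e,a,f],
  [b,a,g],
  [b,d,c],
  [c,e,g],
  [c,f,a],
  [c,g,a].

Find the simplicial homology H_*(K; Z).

H_0 ≅ Z,  H_1 ≅ Z^2,  H_2 ≅ Z.

We work with the vertex ordering a < b < c < d < e < f < g. The simplices of K, each written with vertices in increasing order, are:

  0-simplices (7): a, b, c, d, e, f, g
  1-simplices (21): ab, ac, ad, ae, af, ag, bc, bd, be, bf, bg, cd, ce, cf, cg, de, df, dg, ef, eg, fg
  2-simplices (14): abd, abg, acf, acg, ade, aef, bcd, bce, bef, bfg, cdf, ceg, deg, dfg

giving chain groups C_0 ≅ Z^7, C_1 ≅ Z^21, C_2 ≅ Z^14.

∂_1: C_1 → C_0 maps an edge to its endpoints' difference, ∂[p,q] = q − p. For instance
  ∂ac = c − a.
As a 7×21 matrix over Z this has rank 6, with invariant factors (1,1,1,1,1,1).

Boundary ∂_2: C_2 → C_1 maps a triangle to the signed sum of its edges. For instance
  ∂abg = bg − ag + ab,
  ∂bcd = cd − bd + bc.
As a 21×14 matrix over Z this has rank 13, with invariant factors (1,1,1,1,1,1,1,1,1,1,1,1,1).

Reading off H_k = ker ∂_k / im ∂_{k+1}:

  H_0: rank C_0 − rank ∂_1 = 7 − 6 = 1, and the invariant factors of ∂_1 are all 1, so H_0 = Z.
  H_1: rank ker ∂_1 − rank ∂_2 = (21 − 6) − 13 = 2, and the invariant factors of ∂_2 are all 1, so H_1 = Z^2.
  H_2: rank ker ∂_2 − rank ∂_3 = (14 − 13) − 0 = 1, and there is no ∂_3, so H_2 = Z.

As a check, the Euler characteristic is 7 − 21 + 14 = 0, which agrees with 1 − 2 + 1 = 0.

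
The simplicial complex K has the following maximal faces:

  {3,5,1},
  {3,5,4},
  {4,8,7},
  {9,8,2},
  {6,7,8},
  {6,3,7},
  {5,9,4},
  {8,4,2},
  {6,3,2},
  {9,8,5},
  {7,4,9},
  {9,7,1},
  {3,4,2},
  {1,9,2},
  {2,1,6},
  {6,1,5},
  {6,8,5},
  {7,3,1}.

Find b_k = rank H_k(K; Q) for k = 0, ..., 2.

b_0 = 1, b_1 = 1, b_2 = 0.

Take the total order 1 < 2 < 3 < 4 < 5 < 6 < 7 < 8 < 9 on the vertex set. Then K (dimension 2) consists of the simplices:

  0-simplices (9): [1], [2], [3], [4], [5], [6], [7], [8], [9]
  1-simplices (27): (27 of them)
  2-simplices (18): [1,2,6], [1,2,9], [1,3,5], [1,3,7], [1,5,6], [1,7,9], [2,3,4], [2,3,6], [2,4,8], [2,8,9], [3,4,5], [3,6,7], [4,5,9], [4,7,8], [4,7,9], [5,6,8], [5,8,9], [6,7,8]

giving chain groups C_0 ≅ Z^9, C_1 ≅ Z^27, C_2 ≅ Z^18.

The boundary map ∂_1: C_1 → C_0 maps an edge to its endpoints' difference, ∂[p,q] = q − p.
The resulting 9×27 matrix has rank 8, and its Smith normal form has invariant factors (1,1,1,1,1,1,1,1).

∂_2: C_2 → C_1 acts by ∂[p,q,r] = [q,r] − [p,r] + [p,q]. For instance
  ∂[1,7,9] = [7,9] − [1,9] + [1,7],
  ∂[4,7,9] = [7,9] − [4,9] + [4,7].
As a 27×18 matrix over Z this has rank 18, with invariant factors (1,1,1,1,1,1,1,1,1,1,1,1,1,1,1,1,1,2).

Computing H_k = (kernel of ∂_k) / (image of ∂_{k+1}):

  H_0: rank C_0 − rank ∂_1 = 9 − 8 = 1, and the invariant factors of ∂_1 are all 1, so H_0 = Z.
  H_1: rank ker ∂_1 − rank ∂_2 = (27 − 8) − 18 = 1, and ∂_2 has invariant factor 2 > 1, so H_1 = Z × Z/2.
  H_2: rank ker ∂_2 − rank ∂_3 = (18 − 18) − 0 = 0, and there is no ∂_3, so H_2 = 0.

Hence the Betti numbers are b_0 = 1, b_1 = 1, b_2 = 0.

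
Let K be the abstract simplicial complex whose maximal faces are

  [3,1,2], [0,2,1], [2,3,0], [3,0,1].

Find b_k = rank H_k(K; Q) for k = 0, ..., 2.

b_0 = 1, b_1 = 0, b_2 = 1.

Fix the vertex order 0 < 1 < 2 < 3 and write every simplex with vertices in increasing order. Then dim K = 2 and the simplices of K are:

  0-simplices (4): [0], [1], [2], [3]
  1-simplices (6): [0,1], [0,2], [0,3], [1,2], [1,3], [2,3]
  2-simplices (4): [0,1,2], [0,1,3], [0,2,3], [1,2,3]

Hence C_0 ≅ Z^4, C_1 ≅ Z^6, C_2 ≅ Z^4.

∂_1: C_1 → C_0 maps an edge to its endpoints' difference, ∂[p,q] = q − p. For instance
  ∂[2,3] = [3] − [2].
As a 4×6 matrix over Z this has rank 3, with invariant factors (1,1,1).

Boundary ∂_2: C_2 → C_1 maps a triangle to the signed sum of its edges. For instance
  ∂[1,2,3] = [2,3] − [1,3] + [1,2],
  ∂[0,2,3] = [2,3] − [0,3] + [0,2].
This gives a 6×4 integer matrix of rank 3; reducing to Smith normal form yields diagonal entries (1,1,1).

From H_k ≅ ker(∂_k) / im(∂_{k+1}) we obtain:

  H_0: rank C_0 − rank ∂_1 = 4 − 3 = 1, and the invariant factors of ∂_1 are all 1, so H_0 = Z.
  H_1: rank ker ∂_1 − rank ∂_2 = (6 − 3) − 3 = 0, and the invariant factors of ∂_2 are all 1, so H_1 = 0.
  H_2: rank ker ∂_2 − rank ∂_3 = (4 − 3) − 0 = 1, and there is no ∂_3, so H_2 = Z.

Hence the Betti numbers are b_0 = 1, b_1 = 0, b_2 = 1.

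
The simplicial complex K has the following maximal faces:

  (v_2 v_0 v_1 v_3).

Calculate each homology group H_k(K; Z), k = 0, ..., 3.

Fix the vertex order v_0 < v_1 < v_2 < v_3 and write every simplex with vertices in increasing order. Then dim K = 3 and the simplices of K are:

  0-simplices (4): [v_0], [v_1], [v_2], [v_3]
  1-simplices (6): [v_0,v_1], [v_0,v_2], [v_0,v_3], [v_1,v_2], [v_1,v_3], [v_2,v_3]
  2-simplices (4): [v_0,v_1,v_2], [v_0,v_1,v_3], [v_0,v_2,v_3], [v_1,v_2,v_3]
  3-simplices (1): [v_0,v_1,v_2,v_3]

so the chain groups are C_0 ≅ Z^4, C_1 ≅ Z^6, C_2 ≅ Z^4, C_3 ≅ Z^1.

Boundary ∂_1: C_1 → C_0 is given by ∂[p,q] = [q] − [p].
This gives a 4×6 integer matrix of rank 3; reducing to Smith normal form yields diagonal entries (1,1,1).

Boundary ∂_2: C_2 → C_1 acts by ∂[p,q,r] = [q,r] − [p,r] + [p,q]. For instance
  ∂[v_0,v_2,v_3] = [v_2,v_3] − [v_0,v_3] + [v_0,v_2],
  ∂[v_0,v_1,v_2] = [v_1,v_2] − [v_0,v_2] + [v_0,v_1].
As a 6×4 matrix over Z this has rank 3, with invariant factors (1,1,1).

The boundary map ∂_3: C_3 → C_2 sends each 3-simplex σ to the alternating sum Σ_i (−1)^i (σ with its i-th vertex removed). For instance
  ∂[v_0,v_1,v_2,v_3] = [v_1,v_2,v_3] − [v_0,v_2,v_3] + [v_0,v_1,v_3] − [v_0,v_1,v_2].
The 4×1 boundary matrix has rank 1 and Smith normal form diag(1).

Now H_k = ker ∂_k / im ∂_{k+1}, so:

  H_0: rank C_0 − rank ∂_1 = 4 − 3 = 1, and the invariant factors of ∂_1 are all 1, so H_0 = Z.
  H_1: rank ker ∂_1 − rank ∂_2 = (6 − 3) − 3 = 0, and the invariant factors of ∂_2 are all 1, so H_1 = 0.
  H_2: rank ker ∂_2 − rank ∂_3 = (4 − 3) − 1 = 0, and the invariant factors of ∂_3 are all 1, so H_2 = 0.
  H_3: rank ker ∂_3 − rank ∂_4 = (1 − 1) − 0 = 0, and there is no ∂_4, so H_3 = 0.

H_0 ≅ Z,  H_1 = 0,  H_2 = 0,  H_3 = 0.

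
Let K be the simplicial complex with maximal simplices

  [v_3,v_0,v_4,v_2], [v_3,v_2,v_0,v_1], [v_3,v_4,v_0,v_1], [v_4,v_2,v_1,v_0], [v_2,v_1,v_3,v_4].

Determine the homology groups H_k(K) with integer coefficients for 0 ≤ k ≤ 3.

H_0 = Z,  H_1 = 0,  H_2 = 0,  H_3 = Z.

Order the vertices as v_0 < v_1 < v_2 < v_3 < v_4. Listing each simplex with vertices in this order, K has dimension 3 with simplices:

  0-simplices (5): [v_0], [v_1], [v_2], [v_3], [v_4]
  1-simplices (10): [v_0,v_1], [v_0,v_2], [v_0,v_3], [v_0,v_4], [v_1,v_2], [v_1,v_3], [v_1,v_4], [v_2,v_3], [v_2,v_4], [v_3,v_4]
  2-simplices (10): [v_0,v_1,v_2], [v_0,v_1,v_3], [v_0,v_1,v_4], [v_0,v_2,v_3], [v_0,v_2,v_4], [v_0,v_3,v_4], [v_1,v_2,v_3], [v_1,v_2,v_4], [v_1,v_3,v_4], [v_2,v_3,v_4]
  3-simplices (5): [v_0,v_1,v_2,v_3], [v_0,v_1,v_2,v_4], [v_0,v_1,v_3,v_4], [v_0,v_2,v_3,v_4], [v_1,v_2,v_3,v_4]

so the chain groups are C_0 ≅ Z^5, C_1 ≅ Z^10, C_2 ≅ Z^10, C_3 ≅ Z^5.

The boundary map ∂_1: C_1 → C_0 sends each edge [p,q] (with p < q) to q − p. For instance
  ∂[v_1,v_3] = [v_3] − [v_1].
As a 5×10 matrix over Z this has rank 4, with invariant factors (1,1,1,1).

∂_2: C_2 → C_1 acts by ∂[p,q,r] = [q,r] − [p,r] + [p,q]. For instance
  ∂[v_0,v_2,v_4] = [v_2,v_4] − [v_0,v_4] + [v_0,v_2],
  ∂[v_1,v_2,v_4] = [v_2,v_4] − [v_1,v_4] + [v_1,v_2].
The resulting 10×10 matrix has rank 6, and its Smith normal form has invariant factors (1,1,1,1,1,1).

Boundary ∂_3: C_3 → C_2 sends each 3-simplex σ to the alternating sum Σ_i (−1)^i (σ with its i-th vertex removed). For instance
  ∂[v_1,v_2,v_3,v_4] = [v_2,v_3,v_4] − [v_1,v_3,v_4] + [v_1,v_2,v_4] − [v_1,v_2,v_3],
  ∂[v_0,v_2,v_3,v_4] = [v_2,v_3,v_4] − [v_0,v_3,v_4] + [v_0,v_2,v_4] − [v_0,v_2,v_3].
The resulting 10×5 matrix has rank 4, and its Smith normal form has invariant factors (1,1,1,1).

Computing H_k = (kernel of ∂_k) / (image of ∂_{k+1}):

  H_0: rank C_0 − rank ∂_1 = 5 − 4 = 1, and the invariant factors of ∂_1 are all 1, so H_0 = Z.
  H_1: rank ker ∂_1 − rank ∂_2 = (10 − 4) − 6 = 0, and the invariant factors of ∂_2 are all 1, so H_1 = 0.
  H_2: rank ker ∂_2 − rank ∂_3 = (10 − 6) − 4 = 0, and the invariant factors of ∂_3 are all 1, so H_2 = 0.
  H_3: rank ker ∂_3 − rank ∂_4 = (5 − 4) − 0 = 1, and there is no ∂_4, so H_3 = Z.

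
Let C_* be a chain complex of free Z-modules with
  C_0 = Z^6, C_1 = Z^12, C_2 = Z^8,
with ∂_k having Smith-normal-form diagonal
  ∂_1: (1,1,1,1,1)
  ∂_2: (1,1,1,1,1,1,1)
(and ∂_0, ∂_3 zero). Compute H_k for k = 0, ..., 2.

H_0 ≅ Z,  H_1 = 0,  H_2 ≅ Z.

H_0: b_0 = 6 − 0 − 5 = 1; torsion from ∂_1 factors > 1: none. So H_0 ≅ Z.
H_1: b_1 = 12 − 5 − 7 = 0; torsion from ∂_2 factors > 1: none. So H_1 ≅ 0.
H_2: b_2 = 8 − 7 − 0 = 1; torsion from ∂_3 factors > 1: none. So H_2 ≅ Z.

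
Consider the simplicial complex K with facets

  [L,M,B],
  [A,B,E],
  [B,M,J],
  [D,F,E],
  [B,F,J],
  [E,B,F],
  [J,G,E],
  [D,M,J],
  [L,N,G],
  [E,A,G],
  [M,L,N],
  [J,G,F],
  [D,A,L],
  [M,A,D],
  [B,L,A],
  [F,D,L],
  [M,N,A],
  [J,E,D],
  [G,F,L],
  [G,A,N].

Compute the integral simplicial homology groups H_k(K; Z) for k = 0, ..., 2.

H_0 = Z,  H_1 = Z ⊕ Z/2,  H_2 = 0.

Order the vertices as A < B < D < E < F < G < J < L < M < N. Listing each simplex with vertices in this order, K has dimension 2 with simplices:

  0-simplices (10): A, B, D, E, F, G, J, L, M, N
  1-simplices (30): AB, AD, AE, AG, AL, AM, AN, BE, BF, BJ, BL, BM, DE, DF, DJ, DL, DM, EF, EG, EJ, FG, FJ, FL, GJ, GL, GN, JM, LM, LN, MN
  2-simplices (20): ABE, ABL, ADL, ADM, AEG, AGN, AMN, BEF, BFJ, BJM, BLM, DEF, DEJ, DFL, DJM, EGJ, FGJ, FGL, GLN, LMN

so the chain groups are C_0 ≅ Z^10, C_1 ≅ Z^30, C_2 ≅ Z^20.

Boundary ∂_1: C_1 → C_0 sends each edge [p,q] (with p < q) to q − p. For instance
  ∂MN = N − M.
This gives a 10×30 integer matrix of rank 9; reducing to Smith normal form yields diagonal entries (1,1,1,1,1,1,1,1,1).

The boundary map ∂_2: C_2 → C_1 acts by ∂[p,q,r] = [q,r] − [p,r] + [p,q]. For instance
  ∂ABL = BL − AL + AB,
  ∂DEJ = EJ − DJ + DE.
The resulting 30×20 matrix has rank 20, and its Smith normal form has invariant factors (1,1,1,1,1,1,1,1,1,1,1,1,1,1,1,1,1,1,1,2).

From H_k ≅ ker(∂_k) / im(∂_{k+1}) we obtain:

  H_0: rank C_0 − rank ∂_1 = 10 − 9 = 1, and the invariant factors of ∂_1 are all 1, so H_0 = Z.
  H_1: rank ker ∂_1 − rank ∂_2 = (30 − 9) − 20 = 1, and ∂_2 has invariant factor 2 > 1, so H_1 = Z ⊕ Z/2.
  H_2: rank ker ∂_2 − rank ∂_3 = (20 − 20) − 0 = 0, and there is no ∂_3, so H_2 = 0.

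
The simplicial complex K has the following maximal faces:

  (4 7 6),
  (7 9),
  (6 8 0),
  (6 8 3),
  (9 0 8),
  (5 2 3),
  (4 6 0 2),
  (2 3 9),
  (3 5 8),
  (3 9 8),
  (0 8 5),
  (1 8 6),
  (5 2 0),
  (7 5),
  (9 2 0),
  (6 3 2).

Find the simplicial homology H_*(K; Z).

Order the vertices as 0 < 1 < 2 < 3 < 4 < 5 < 6 < 7 < 8 < 9. Listing each simplex with vertices in this order, K has dimension 3 with simplices:

  0-simplices (10): [0], [1], [2], [3], [4], [5], [6], [7], [8], [9]
  1-simplices (25): (25 of them)
  2-simplices (17): [0,2,4], [0,2,5], [0,2,6], [0,2,9], [0,4,6], [0,5,8], [0,6,8], [0,8,9], [1,6,8], [2,3,5], [2,3,6], [2,3,9], [2,4,6], [3,5,8], [3,6,8], [3,8,9], [4,6,7]
  3-simplices (1): [0,2,4,6]

Hence C_0 ≅ Z^10, C_1 ≅ Z^25, C_2 ≅ Z^17, C_3 ≅ Z^1.

Boundary ∂_1: C_1 → C_0 sends each edge [p,q] (with p < q) to q − p. For instance
  ∂[1,8] = [8] − [1].
The 10×25 boundary matrix has rank 9 and Smith normal form diag(1,1,1,1,1,1,1,1,1).

∂_2: C_2 → C_1 maps a triangle to the signed sum of its edges. For instance
  ∂[2,4,6] = [4,6] − [2,6] + [2,4],
  ∂[3,5,8] = [5,8] − [3,8] + [3,5].
As a 25×17 matrix over Z this has rank 14, with invariant factors (1,1,1,1,1,1,1,1,1,1,1,1,1,1).

∂_3: C_3 → C_2 sends each 3-simplex σ to the alternating sum Σ_i (−1)^i (σ with its i-th vertex removed). For instance
  ∂[0,2,4,6] = [2,4,6] − [0,4,6] + [0,2,6] − [0,2,4].
This gives a 17×1 integer matrix of rank 1; reducing to Smith normal form yields diagonal entries (1).

Reading off H_k = ker ∂_k / im ∂_{k+1}:

  H_0: rank C_0 − rank ∂_1 = 10 − 9 = 1, and the invariant factors of ∂_1 are all 1, so H_0 ≅ Z.
  H_1: rank ker ∂_1 − rank ∂_2 = (25 − 9) − 14 = 2, and the invariant factors of ∂_2 are all 1, so H_1 ≅ Z^2.
  H_2: rank ker ∂_2 − rank ∂_3 = (17 − 14) − 1 = 2, and the invariant factors of ∂_3 are all 1, so H_2 ≅ Z^2.
  H_3: rank ker ∂_3 − rank ∂_4 = (1 − 1) − 0 = 0, and there is no ∂_4, so H_3 ≅ 0.

H_0 = Z,  H_1 = Z^2,  H_2 = Z^2,  H_3 = 0.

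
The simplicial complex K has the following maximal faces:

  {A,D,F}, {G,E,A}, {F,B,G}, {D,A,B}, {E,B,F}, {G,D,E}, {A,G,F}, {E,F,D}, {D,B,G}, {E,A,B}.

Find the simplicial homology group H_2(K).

Fix the vertex order A < B < D < E < F < G and write every simplex with vertices in increasing order. Then dim K = 2 and the simplices of K are:

  0-simplices (6): A, B, D, E, F, G
  1-simplices (15): AB, AD, AE, AF, AG, BD, BE, BF, BG, DE, DF, DG, EF, EG, FG
  2-simplices (10): ABD, ABE, ADF, AEG, AFG, BDG, BEF, BFG, DEF, DEG

so the chain groups are C_0 ≅ Z^6, C_1 ≅ Z^15, C_2 ≅ Z^10.

The boundary map ∂_1: C_1 → C_0 is given by ∂[p,q] = [q] − [p]. For instance
  ∂AD = D − A.
As a 6×15 matrix over Z this has rank 5, with invariant factors (1,1,1,1,1).

∂_2: C_2 → C_1 sends each 2-simplex [p,q,r] to [q,r] − [p,r] + [p,q]. For instance
  ∂ADF = DF − AF + AD,
  ∂DEF = EF − DF + DE.
The 15×10 boundary matrix has rank 10 and Smith normal form diag(1,1,1,1,1,1,1,1,1,2).

Computing H_k = (kernel of ∂_k) / (image of ∂_{k+1}):

  H_2: rank ker ∂_2 − rank ∂_3 = (10 − 10) − 0 = 0, and there is no ∂_3, so H_2 = 0.

H_2 ≅ 0.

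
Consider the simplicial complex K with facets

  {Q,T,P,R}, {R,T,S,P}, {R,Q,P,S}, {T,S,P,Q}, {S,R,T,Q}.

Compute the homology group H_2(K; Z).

H_2 = 0.

Fix the vertex order P < Q < R < S < T and write every simplex with vertices in increasing order. Then dim K = 3 and the simplices of K are:

  0-simplices (5): P, Q, R, S, T
  1-simplices (10): PQ, PR, PS, PT, QR, QS, QT, RS, RT, ST
  2-simplices (10): PQR, PQS, PQT, PRS, PRT, PST, QRS, QRT, QST, RST
  3-simplices (5): PQRS, PQRT, PQST, PRST, QRST

Hence C_0 ≅ Z^5, C_1 ≅ Z^10, C_2 ≅ Z^10, C_3 ≅ Z^5.

Boundary ∂_1: C_1 → C_0 sends each edge [p,q] (with p < q) to q − p. For instance
  ∂PR = R − P.
As a 5×10 matrix over Z this has rank 4, with invariant factors (1,1,1,1).

The boundary map ∂_2: C_2 → C_1 acts by ∂[p,q,r] = [q,r] − [p,r] + [p,q]. For instance
  ∂QRS = RS − QS + QR,
  ∂QST = ST − QT + QS.
The resulting 10×10 matrix has rank 6, and its Smith normal form has invariant factors (1,1,1,1,1,1).

∂_3: C_3 → C_2 sends each 3-simplex σ to the alternating sum Σ_i (−1)^i (σ with its i-th vertex removed). For instance
  ∂PQRS = QRS − PRS + PQS − PQR,
  ∂PQST = QST − PST + PQT − PQS.
As a 10×5 matrix over Z this has rank 4, with invariant factors (1,1,1,1).

Reading off H_k = ker ∂_k / im ∂_{k+1}:

  H_2: rank ker ∂_2 − rank ∂_3 = (10 − 6) − 4 = 0, and the invariant factors of ∂_3 are all 1, so H_2 = 0.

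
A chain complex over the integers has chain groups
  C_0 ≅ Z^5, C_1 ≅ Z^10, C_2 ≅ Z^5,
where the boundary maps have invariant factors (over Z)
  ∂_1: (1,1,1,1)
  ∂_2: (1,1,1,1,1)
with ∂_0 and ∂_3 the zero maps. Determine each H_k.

H_0 ≅ Z,  H_1 ≅ Z,  H_2 = 0.

H_0: b_0 = 5 − 0 − 4 = 1; torsion from ∂_1 factors > 1: none. So H_0 ≅ Z.
H_1: b_1 = 10 − 4 − 5 = 1; torsion from ∂_2 factors > 1: none. So H_1 ≅ Z.
H_2: b_2 = 5 − 5 − 0 = 0; torsion from ∂_3 factors > 1: none. So H_2 ≅ 0.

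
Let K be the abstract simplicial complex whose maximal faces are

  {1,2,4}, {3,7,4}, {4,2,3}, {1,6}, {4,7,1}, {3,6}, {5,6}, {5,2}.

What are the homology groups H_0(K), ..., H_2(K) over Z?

H_0 ≅ Z,  H_1 ≅ Z^2,  H_2 = 0.

Fix the vertex order 1 < 2 < 3 < 4 < 5 < 6 < 7 and write every simplex with vertices in increasing order. Then dim K = 2 and the simplices of K are:

  0-simplices (7): [1], [2], [3], [4], [5], [6], [7]
  1-simplices (12): [1,2], [1,4], [1,6], [1,7], [2,3], [2,4], [2,5], [3,4], [3,6], [3,7], [4,7], [5,6]
  2-simplices (4): [1,2,4], [1,4,7], [2,3,4], [3,4,7]

giving chain groups C_0 ≅ Z^7, C_1 ≅ Z^12, C_2 ≅ Z^4.

The boundary map ∂_1: C_1 → C_0 maps an edge to its endpoints' difference, ∂[p,q] = q − p. For instance
  ∂[1,7] = [7] − [1].
The 7×12 boundary matrix has rank 6 and Smith normal form diag(1,1,1,1,1,1).

Boundary ∂_2: C_2 → C_1 maps a triangle to the signed sum of its edges. For instance
  ∂[3,4,7] = [4,7] − [3,7] + [3,4],
  ∂[1,4,7] = [4,7] − [1,7] + [1,4].
This gives a 12×4 integer matrix of rank 4; reducing to Smith normal form yields diagonal entries (1,1,1,1).

Computing H_k = (kernel of ∂_k) / (image of ∂_{k+1}):

  H_0: rank C_0 − rank ∂_1 = 7 − 6 = 1, and the invariant factors of ∂_1 are all 1, so H_0 = Z.
  H_1: rank ker ∂_1 − rank ∂_2 = (12 − 6) − 4 = 2, and the invariant factors of ∂_2 are all 1, so H_1 = Z^2.
  H_2: rank ker ∂_2 − rank ∂_3 = (4 − 4) − 0 = 0, and there is no ∂_3, so H_2 = 0.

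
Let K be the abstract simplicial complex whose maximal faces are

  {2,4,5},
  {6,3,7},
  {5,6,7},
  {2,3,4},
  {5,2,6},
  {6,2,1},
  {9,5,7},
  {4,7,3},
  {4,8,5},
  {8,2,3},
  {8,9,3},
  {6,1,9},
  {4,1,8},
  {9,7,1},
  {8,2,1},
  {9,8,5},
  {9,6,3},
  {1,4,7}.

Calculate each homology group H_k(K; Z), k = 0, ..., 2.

H_0 = Z,  H_1 = Z ⊕ Z/2,  H_2 = 0.

Fix the vertex order 1 < 2 < 3 < 4 < 5 < 6 < 7 < 8 < 9 and write every simplex with vertices in increasing order. Then dim K = 2 and the simplices of K are:

  0-simplices (9): [1], [2], [3], [4], [5], [6], [7], [8], [9]
  1-simplices (27): (27 of them)
  2-simplices (18): [1,2,6], [1,2,8], [1,4,7], [1,4,8], [1,6,9], [1,7,9], [2,3,4], [2,3,8], [2,4,5], [2,5,6], [3,4,7], [3,6,7], [3,6,9], [3,8,9], [4,5,8], [5,6,7], [5,7,9], [5,8,9]

so the chain groups are C_0 ≅ Z^9, C_1 ≅ Z^27, C_2 ≅ Z^18.

The boundary map ∂_1: C_1 → C_0 sends each edge [p,q] (with p < q) to q − p.
The 9×27 boundary matrix has rank 8 and Smith normal form diag(1,1,1,1,1,1,1,1).

Boundary ∂_2: C_2 → C_1 maps a triangle to the signed sum of its edges. For instance
  ∂[1,7,9] = [7,9] − [1,9] + [1,7],
  ∂[5,6,7] = [6,7] − [5,7] + [5,6].
The resulting 27×18 matrix has rank 18, and its Smith normal form has invariant factors (1,1,1,1,1,1,1,1,1,1,1,1,1,1,1,1,1,2).

From H_k ≅ ker(∂_k) / im(∂_{k+1}) we obtain:

  H_0: rank C_0 − rank ∂_1 = 9 − 8 = 1, and the invariant factors of ∂_1 are all 1, so H_0 = Z.
  H_1: rank ker ∂_1 − rank ∂_2 = (27 − 8) − 18 = 1, and ∂_2 has invariant factor 2 > 1, so H_1 = Z ⊕ Z/2.
  H_2: rank ker ∂_2 − rank ∂_3 = (18 − 18) − 0 = 0, and there is no ∂_3, so H_2 = 0.

As a check, the Euler characteristic is 9 − 27 + 18 = 0, which agrees with 1 − 1 + 0 = 0.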